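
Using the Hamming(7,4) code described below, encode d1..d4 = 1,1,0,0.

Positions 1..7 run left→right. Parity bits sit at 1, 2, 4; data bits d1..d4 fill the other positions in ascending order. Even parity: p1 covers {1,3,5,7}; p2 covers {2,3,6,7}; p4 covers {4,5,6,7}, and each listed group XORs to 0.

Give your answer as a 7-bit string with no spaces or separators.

0111100

Place data at non-parity positions: p1 p2 1 p4 1 0 0
p1 (pos 1,3,5,7): XOR of data positions = 1⊕1⊕0 = 0
p2 (pos 2,3,6,7): XOR of data positions = 1⊕0⊕0 = 1
p4 (pos 4,5,6,7): XOR of data positions = 1⊕0⊕0 = 1
Codeword: 0111100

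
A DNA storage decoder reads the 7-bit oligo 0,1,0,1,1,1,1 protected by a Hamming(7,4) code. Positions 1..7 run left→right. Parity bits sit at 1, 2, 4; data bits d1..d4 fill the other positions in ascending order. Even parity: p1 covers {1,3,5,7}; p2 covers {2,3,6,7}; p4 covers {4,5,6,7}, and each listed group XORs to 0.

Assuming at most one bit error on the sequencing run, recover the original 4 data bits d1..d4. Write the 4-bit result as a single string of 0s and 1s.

0111

s1 (pos 1,3,5,7): 0⊕0⊕1⊕1 = 0
s2 (pos 2,3,6,7): 1⊕0⊕1⊕1 = 1
s4 (pos 4,5,6,7): 1⊕1⊕1⊕1 = 0
Syndrome s4…s1 = 010 → error at position 2.
Flip position 2: 0101111 → 0001111
Read data bits from positions 3,5,6,7: 0111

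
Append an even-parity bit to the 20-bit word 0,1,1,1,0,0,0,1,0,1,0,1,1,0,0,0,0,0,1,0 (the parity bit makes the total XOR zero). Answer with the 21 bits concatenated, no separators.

011100010101100000100

XOR of the 20 data bits: 0⊕1⊕1⊕1⊕0⊕0⊕0⊕1⊕0⊕1⊕0⊕1⊕1⊕0⊕0⊕0⊕0⊕0⊕1⊕0 = 0
Parity bit = 0 (so all 21 bits XOR to 0).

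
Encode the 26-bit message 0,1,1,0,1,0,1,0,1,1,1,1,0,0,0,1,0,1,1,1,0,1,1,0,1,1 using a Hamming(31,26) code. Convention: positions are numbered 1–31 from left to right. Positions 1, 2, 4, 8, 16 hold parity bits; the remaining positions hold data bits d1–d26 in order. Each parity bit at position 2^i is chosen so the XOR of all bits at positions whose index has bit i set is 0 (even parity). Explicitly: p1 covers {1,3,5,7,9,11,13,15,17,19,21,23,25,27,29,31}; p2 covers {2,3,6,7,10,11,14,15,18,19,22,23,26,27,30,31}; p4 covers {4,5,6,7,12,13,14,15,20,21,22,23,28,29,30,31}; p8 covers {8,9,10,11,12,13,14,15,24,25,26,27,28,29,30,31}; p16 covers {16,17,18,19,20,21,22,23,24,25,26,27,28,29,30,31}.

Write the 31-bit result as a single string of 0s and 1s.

Place data at non-parity positions: p1 p2 0 p4 1 1 0 p8 1 0 1 0 1 1 1 p16 1 0 0 0 1 0 1 1 1 0 1 1 0 1 1
p1 (pos 1,3,5,7,9,11,13,15,17,19,21,23,25,27,29,31): XOR of data positions = 0⊕1⊕0⊕1⊕1⊕1⊕1⊕1⊕0⊕1⊕1⊕1⊕1⊕0⊕1 = 1
p2 (pos 2,3,6,7,10,11,14,15,18,19,22,23,26,27,30,31): XOR of data positions = 0⊕1⊕0⊕0⊕1⊕1⊕1⊕0⊕0⊕0⊕1⊕0⊕1⊕1⊕1 = 0
p4 (pos 4,5,6,7,12,13,14,15,20,21,22,23,28,29,30,31): XOR of data positions = 1⊕1⊕0⊕0⊕1⊕1⊕1⊕0⊕1⊕0⊕1⊕1⊕0⊕1⊕1 = 0
p8 (pos 8,9,10,11,12,13,14,15,24,25,26,27,28,29,30,31): XOR of data positions = 1⊕0⊕1⊕0⊕1⊕1⊕1⊕1⊕1⊕0⊕1⊕1⊕0⊕1⊕1 = 1
p16 (pos 16,17,18,19,20,21,22,23,24,25,26,27,28,29,30,31): XOR of data positions = 1⊕0⊕0⊕0⊕1⊕0⊕1⊕1⊕1⊕0⊕1⊕1⊕0⊕1⊕1 = 1
Codeword: 1000110110101111100010111011011

1000110110101111100010111011011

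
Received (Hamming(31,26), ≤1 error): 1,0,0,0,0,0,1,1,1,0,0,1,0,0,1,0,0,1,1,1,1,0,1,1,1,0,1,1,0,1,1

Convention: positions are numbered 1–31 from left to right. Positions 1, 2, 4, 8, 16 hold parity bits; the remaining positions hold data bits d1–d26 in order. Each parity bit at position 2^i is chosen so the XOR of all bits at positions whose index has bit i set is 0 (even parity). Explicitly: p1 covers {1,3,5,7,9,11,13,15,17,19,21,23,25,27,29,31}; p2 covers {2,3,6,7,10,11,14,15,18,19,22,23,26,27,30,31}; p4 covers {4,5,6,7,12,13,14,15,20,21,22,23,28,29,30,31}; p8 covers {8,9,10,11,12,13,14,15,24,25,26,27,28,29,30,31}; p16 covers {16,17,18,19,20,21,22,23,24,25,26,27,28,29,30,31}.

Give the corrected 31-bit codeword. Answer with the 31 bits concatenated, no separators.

1000001110010010011010111011011

s1 (pos 1,3,5,7,9,11,13,15,17,19,21,23,25,27,29,31): 1⊕0⊕0⊕1⊕1⊕0⊕0⊕1⊕0⊕1⊕1⊕1⊕1⊕1⊕0⊕1 = 0
s2 (pos 2,3,6,7,10,11,14,15,18,19,22,23,26,27,30,31): 0⊕0⊕0⊕1⊕0⊕0⊕0⊕1⊕1⊕1⊕0⊕1⊕0⊕1⊕1⊕1 = 0
s4 (pos 4,5,6,7,12,13,14,15,20,21,22,23,28,29,30,31): 0⊕0⊕0⊕1⊕1⊕0⊕0⊕1⊕1⊕1⊕0⊕1⊕1⊕0⊕1⊕1 = 1
s8 (pos 8,9,10,11,12,13,14,15,24,25,26,27,28,29,30,31): 1⊕1⊕0⊕0⊕1⊕0⊕0⊕1⊕1⊕1⊕0⊕1⊕1⊕0⊕1⊕1 = 0
s16 (pos 16,17,18,19,20,21,22,23,24,25,26,27,28,29,30,31): 0⊕0⊕1⊕1⊕1⊕1⊕0⊕1⊕1⊕1⊕0⊕1⊕1⊕0⊕1⊕1 = 1
Syndrome s16…s1 = 10100 → error at position 20.
Flip position 20: 1000001110010010011110111011011 → 1000001110010010011010111011011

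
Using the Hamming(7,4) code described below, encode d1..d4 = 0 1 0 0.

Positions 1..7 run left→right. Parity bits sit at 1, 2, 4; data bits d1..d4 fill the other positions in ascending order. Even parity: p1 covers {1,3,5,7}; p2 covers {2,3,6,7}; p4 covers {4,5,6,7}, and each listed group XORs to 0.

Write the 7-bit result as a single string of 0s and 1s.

Place data at non-parity positions: p1 p2 0 p4 1 0 0
p1 (pos 1,3,5,7): XOR of data positions = 0⊕1⊕0 = 1
p2 (pos 2,3,6,7): XOR of data positions = 0⊕0⊕0 = 0
p4 (pos 4,5,6,7): XOR of data positions = 1⊕0⊕0 = 1
Codeword: 1001100

1001100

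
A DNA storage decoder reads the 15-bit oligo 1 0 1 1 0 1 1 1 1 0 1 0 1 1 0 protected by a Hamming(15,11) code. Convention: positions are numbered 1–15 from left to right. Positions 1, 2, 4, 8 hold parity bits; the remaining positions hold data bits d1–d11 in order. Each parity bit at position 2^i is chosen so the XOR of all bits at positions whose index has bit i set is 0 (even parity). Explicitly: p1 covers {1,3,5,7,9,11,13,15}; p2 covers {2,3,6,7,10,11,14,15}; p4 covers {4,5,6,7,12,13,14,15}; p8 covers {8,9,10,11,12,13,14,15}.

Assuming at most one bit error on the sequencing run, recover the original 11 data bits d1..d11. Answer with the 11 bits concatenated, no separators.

s1 (pos 1,3,5,7,9,11,13,15): 1⊕1⊕0⊕1⊕1⊕1⊕1⊕0 = 0
s2 (pos 2,3,6,7,10,11,14,15): 0⊕1⊕1⊕1⊕0⊕1⊕1⊕0 = 1
s4 (pos 4,5,6,7,12,13,14,15): 1⊕0⊕1⊕1⊕0⊕1⊕1⊕0 = 1
s8 (pos 8,9,10,11,12,13,14,15): 1⊕1⊕0⊕1⊕0⊕1⊕1⊕0 = 1
Syndrome s8…s1 = 1110 → error at position 14.
Flip position 14: 101101111010110 → 101101111010100
Read data bits from positions 3,5,6,7,9,10,11,12,13,14,15: 10111010100

10111010100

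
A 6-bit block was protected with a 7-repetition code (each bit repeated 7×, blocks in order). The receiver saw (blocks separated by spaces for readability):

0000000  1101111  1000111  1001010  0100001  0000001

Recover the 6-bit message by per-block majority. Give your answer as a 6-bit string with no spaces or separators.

Block 1 (0000000): 0 ones → 0
Block 2 (1101111): 6 ones → 1
Block 3 (1000111): 4 ones → 1
Block 4 (1001010): 3 ones → 0
Block 5 (0100001): 2 ones → 0
Block 6 (0000001): 1 one → 0

011000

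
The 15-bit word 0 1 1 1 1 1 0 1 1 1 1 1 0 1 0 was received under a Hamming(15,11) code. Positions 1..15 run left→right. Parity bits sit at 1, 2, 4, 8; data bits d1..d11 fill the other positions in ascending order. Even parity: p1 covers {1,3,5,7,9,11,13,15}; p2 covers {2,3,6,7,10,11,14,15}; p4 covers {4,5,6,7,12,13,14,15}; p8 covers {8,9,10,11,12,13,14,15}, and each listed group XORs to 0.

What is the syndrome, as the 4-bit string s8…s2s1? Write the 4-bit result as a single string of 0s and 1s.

s1 (pos 1,3,5,7,9,11,13,15): 0⊕1⊕1⊕0⊕1⊕1⊕0⊕0 = 0
s2 (pos 2,3,6,7,10,11,14,15): 1⊕1⊕1⊕0⊕1⊕1⊕1⊕0 = 0
s4 (pos 4,5,6,7,12,13,14,15): 1⊕1⊕1⊕0⊕1⊕0⊕1⊕0 = 1
s8 (pos 8,9,10,11,12,13,14,15): 1⊕1⊕1⊕1⊕1⊕0⊕1⊕0 = 0
Syndrome s8…s1 = 0100 → error at position 4.

0100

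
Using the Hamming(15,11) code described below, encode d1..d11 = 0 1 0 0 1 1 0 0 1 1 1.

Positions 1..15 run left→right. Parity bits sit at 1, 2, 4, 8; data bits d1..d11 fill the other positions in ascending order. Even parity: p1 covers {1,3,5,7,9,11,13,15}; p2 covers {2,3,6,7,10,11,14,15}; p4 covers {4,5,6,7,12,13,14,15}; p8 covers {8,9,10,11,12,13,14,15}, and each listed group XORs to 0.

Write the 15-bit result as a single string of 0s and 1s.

Place data at non-parity positions: p1 p2 0 p4 1 0 0 p8 1 1 0 0 1 1 1
p1 (pos 1,3,5,7,9,11,13,15): XOR of data positions = 0⊕1⊕0⊕1⊕0⊕1⊕1 = 0
p2 (pos 2,3,6,7,10,11,14,15): XOR of data positions = 0⊕0⊕0⊕1⊕0⊕1⊕1 = 1
p4 (pos 4,5,6,7,12,13,14,15): XOR of data positions = 1⊕0⊕0⊕0⊕1⊕1⊕1 = 0
p8 (pos 8,9,10,11,12,13,14,15): XOR of data positions = 1⊕1⊕0⊕0⊕1⊕1⊕1 = 1
Codeword: 010010011100111

010010011100111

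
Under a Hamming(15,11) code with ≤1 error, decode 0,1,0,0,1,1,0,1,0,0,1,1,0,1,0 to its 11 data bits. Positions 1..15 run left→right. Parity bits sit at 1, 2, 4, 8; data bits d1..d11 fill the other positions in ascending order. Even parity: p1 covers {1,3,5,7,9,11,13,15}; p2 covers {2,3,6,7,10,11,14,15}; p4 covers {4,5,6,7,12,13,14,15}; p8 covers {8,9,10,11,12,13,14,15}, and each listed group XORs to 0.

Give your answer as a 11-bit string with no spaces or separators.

01100011010

s1 (pos 1,3,5,7,9,11,13,15): 0⊕0⊕1⊕0⊕0⊕1⊕0⊕0 = 0
s2 (pos 2,3,6,7,10,11,14,15): 1⊕0⊕1⊕0⊕0⊕1⊕1⊕0 = 0
s4 (pos 4,5,6,7,12,13,14,15): 0⊕1⊕1⊕0⊕1⊕0⊕1⊕0 = 0
s8 (pos 8,9,10,11,12,13,14,15): 1⊕0⊕0⊕1⊕1⊕0⊕1⊕0 = 0
Syndrome s8…s1 = 0000 → no error.
Read data bits from positions 3,5,6,7,9,10,11,12,13,14,15: 01100011010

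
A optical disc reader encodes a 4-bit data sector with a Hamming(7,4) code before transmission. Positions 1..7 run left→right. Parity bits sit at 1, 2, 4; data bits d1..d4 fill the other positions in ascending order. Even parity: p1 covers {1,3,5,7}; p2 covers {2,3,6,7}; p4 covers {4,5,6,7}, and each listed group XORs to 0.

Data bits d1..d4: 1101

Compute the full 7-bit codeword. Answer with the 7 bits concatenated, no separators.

Place data at non-parity positions: p1 p2 1 p4 1 0 1
p1 (pos 1,3,5,7): XOR of data positions = 1⊕1⊕1 = 1
p2 (pos 2,3,6,7): XOR of data positions = 1⊕0⊕1 = 0
p4 (pos 4,5,6,7): XOR of data positions = 1⊕0⊕1 = 0
Codeword: 1010101

1010101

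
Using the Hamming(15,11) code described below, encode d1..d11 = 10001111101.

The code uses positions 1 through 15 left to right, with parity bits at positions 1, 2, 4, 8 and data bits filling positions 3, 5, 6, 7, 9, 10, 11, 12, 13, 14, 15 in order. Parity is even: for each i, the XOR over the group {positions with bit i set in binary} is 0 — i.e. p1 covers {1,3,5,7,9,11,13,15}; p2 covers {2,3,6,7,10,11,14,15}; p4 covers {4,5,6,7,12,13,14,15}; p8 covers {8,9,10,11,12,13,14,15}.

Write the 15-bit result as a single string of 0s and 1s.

Place data at non-parity positions: p1 p2 1 p4 0 0 0 p8 1 1 1 1 1 0 1
p1 (pos 1,3,5,7,9,11,13,15): XOR of data positions = 1⊕0⊕0⊕1⊕1⊕1⊕1 = 1
p2 (pos 2,3,6,7,10,11,14,15): XOR of data positions = 1⊕0⊕0⊕1⊕1⊕0⊕1 = 0
p4 (pos 4,5,6,7,12,13,14,15): XOR of data positions = 0⊕0⊕0⊕1⊕1⊕0⊕1 = 1
p8 (pos 8,9,10,11,12,13,14,15): XOR of data positions = 1⊕1⊕1⊕1⊕1⊕0⊕1 = 0
Codeword: 101100001111101

101100001111101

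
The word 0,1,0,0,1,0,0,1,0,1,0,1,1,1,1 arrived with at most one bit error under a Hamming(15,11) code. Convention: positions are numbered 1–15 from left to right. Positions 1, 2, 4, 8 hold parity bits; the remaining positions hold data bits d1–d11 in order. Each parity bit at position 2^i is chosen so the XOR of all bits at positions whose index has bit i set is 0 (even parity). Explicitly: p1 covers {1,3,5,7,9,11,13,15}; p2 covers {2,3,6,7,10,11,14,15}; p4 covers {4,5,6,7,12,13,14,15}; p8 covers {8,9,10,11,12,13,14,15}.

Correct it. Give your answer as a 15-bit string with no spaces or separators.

s1 (pos 1,3,5,7,9,11,13,15): 0⊕0⊕1⊕0⊕0⊕0⊕1⊕1 = 1
s2 (pos 2,3,6,7,10,11,14,15): 1⊕0⊕0⊕0⊕1⊕0⊕1⊕1 = 0
s4 (pos 4,5,6,7,12,13,14,15): 0⊕1⊕0⊕0⊕1⊕1⊕1⊕1 = 1
s8 (pos 8,9,10,11,12,13,14,15): 1⊕0⊕1⊕0⊕1⊕1⊕1⊕1 = 0
Syndrome s8…s1 = 0101 → error at position 5.
Flip position 5: 010010010101111 → 010000010101111

010000010101111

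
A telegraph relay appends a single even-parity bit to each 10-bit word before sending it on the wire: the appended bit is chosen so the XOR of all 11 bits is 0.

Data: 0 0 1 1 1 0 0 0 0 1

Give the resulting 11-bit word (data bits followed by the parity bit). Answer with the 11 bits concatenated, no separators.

XOR of the 10 data bits: 0⊕0⊕1⊕1⊕1⊕0⊕0⊕0⊕0⊕1 = 0
Parity bit = 0 (so all 11 bits XOR to 0).

00111000010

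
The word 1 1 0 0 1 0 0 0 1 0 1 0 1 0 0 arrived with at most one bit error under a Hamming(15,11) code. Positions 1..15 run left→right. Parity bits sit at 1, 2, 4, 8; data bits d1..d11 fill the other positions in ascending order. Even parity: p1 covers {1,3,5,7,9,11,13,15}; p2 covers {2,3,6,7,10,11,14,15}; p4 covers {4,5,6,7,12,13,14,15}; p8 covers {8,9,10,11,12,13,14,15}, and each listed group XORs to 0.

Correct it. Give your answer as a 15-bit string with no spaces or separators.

110010000010100

s1 (pos 1,3,5,7,9,11,13,15): 1⊕0⊕1⊕0⊕1⊕1⊕1⊕0 = 1
s2 (pos 2,3,6,7,10,11,14,15): 1⊕0⊕0⊕0⊕0⊕1⊕0⊕0 = 0
s4 (pos 4,5,6,7,12,13,14,15): 0⊕1⊕0⊕0⊕0⊕1⊕0⊕0 = 0
s8 (pos 8,9,10,11,12,13,14,15): 0⊕1⊕0⊕1⊕0⊕1⊕0⊕0 = 1
Syndrome s8…s1 = 1001 → error at position 9.
Flip position 9: 110010001010100 → 110010000010100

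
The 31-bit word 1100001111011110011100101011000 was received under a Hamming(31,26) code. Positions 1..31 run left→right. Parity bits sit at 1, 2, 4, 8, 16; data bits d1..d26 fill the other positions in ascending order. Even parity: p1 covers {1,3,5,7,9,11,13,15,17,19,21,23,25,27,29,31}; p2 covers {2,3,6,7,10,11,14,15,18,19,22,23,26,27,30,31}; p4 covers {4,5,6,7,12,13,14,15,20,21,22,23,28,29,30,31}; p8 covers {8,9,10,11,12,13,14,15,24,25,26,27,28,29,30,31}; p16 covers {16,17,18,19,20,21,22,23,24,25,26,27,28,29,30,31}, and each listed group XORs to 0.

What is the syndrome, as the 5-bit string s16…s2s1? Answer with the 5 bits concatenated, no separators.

10011

s1 (pos 1,3,5,7,9,11,13,15,17,19,21,23,25,27,29,31): 1⊕0⊕0⊕1⊕1⊕0⊕1⊕1⊕0⊕1⊕0⊕1⊕1⊕1⊕0⊕0 = 1
s2 (pos 2,3,6,7,10,11,14,15,18,19,22,23,26,27,30,31): 1⊕0⊕0⊕1⊕1⊕0⊕1⊕1⊕1⊕1⊕0⊕1⊕0⊕1⊕0⊕0 = 1
s4 (pos 4,5,6,7,12,13,14,15,20,21,22,23,28,29,30,31): 0⊕0⊕0⊕1⊕1⊕1⊕1⊕1⊕1⊕0⊕0⊕1⊕1⊕0⊕0⊕0 = 0
s8 (pos 8,9,10,11,12,13,14,15,24,25,26,27,28,29,30,31): 1⊕1⊕1⊕0⊕1⊕1⊕1⊕1⊕0⊕1⊕0⊕1⊕1⊕0⊕0⊕0 = 0
s16 (pos 16,17,18,19,20,21,22,23,24,25,26,27,28,29,30,31): 0⊕0⊕1⊕1⊕1⊕0⊕0⊕1⊕0⊕1⊕0⊕1⊕1⊕0⊕0⊕0 = 1
Syndrome s16…s1 = 10011 → error at position 19.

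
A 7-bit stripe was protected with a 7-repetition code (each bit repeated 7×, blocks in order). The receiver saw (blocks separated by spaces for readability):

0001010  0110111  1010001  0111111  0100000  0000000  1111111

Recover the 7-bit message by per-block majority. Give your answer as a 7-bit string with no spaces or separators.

0101001

Block 1 (0001010): 2 ones → 0
Block 2 (0110111): 5 ones → 1
Block 3 (1010001): 3 ones → 0
Block 4 (0111111): 6 ones → 1
Block 5 (0100000): 1 one → 0
Block 6 (0000000): 0 ones → 0
Block 7 (1111111): 7 ones → 1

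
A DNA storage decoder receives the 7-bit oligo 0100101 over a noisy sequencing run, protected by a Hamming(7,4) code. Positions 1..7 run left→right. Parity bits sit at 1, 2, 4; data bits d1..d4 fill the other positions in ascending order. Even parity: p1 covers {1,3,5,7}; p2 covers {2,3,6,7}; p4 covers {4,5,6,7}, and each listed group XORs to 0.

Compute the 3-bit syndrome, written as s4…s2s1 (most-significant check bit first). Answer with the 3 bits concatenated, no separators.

s1 (pos 1,3,5,7): 0⊕0⊕1⊕1 = 0
s2 (pos 2,3,6,7): 1⊕0⊕0⊕1 = 0
s4 (pos 4,5,6,7): 0⊕1⊕0⊕1 = 0
Syndrome s4…s1 = 000 → no error.

000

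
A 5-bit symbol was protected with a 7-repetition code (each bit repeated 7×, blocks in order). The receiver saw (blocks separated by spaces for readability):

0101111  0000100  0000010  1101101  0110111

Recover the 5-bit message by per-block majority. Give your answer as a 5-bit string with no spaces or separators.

10011

Block 1 (0101111): 5 ones → 1
Block 2 (0000100): 1 one → 0
Block 3 (0000010): 1 one → 0
Block 4 (1101101): 5 ones → 1
Block 5 (0110111): 5 ones → 1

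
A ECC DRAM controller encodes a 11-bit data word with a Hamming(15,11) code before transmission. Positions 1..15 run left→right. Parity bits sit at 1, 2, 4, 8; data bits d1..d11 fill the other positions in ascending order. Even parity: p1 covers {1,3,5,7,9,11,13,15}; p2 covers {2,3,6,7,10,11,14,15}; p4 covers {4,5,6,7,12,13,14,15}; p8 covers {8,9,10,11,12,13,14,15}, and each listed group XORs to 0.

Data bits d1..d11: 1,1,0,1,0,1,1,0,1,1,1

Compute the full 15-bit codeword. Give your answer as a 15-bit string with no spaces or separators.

001110110110111

Place data at non-parity positions: p1 p2 1 p4 1 0 1 p8 0 1 1 0 1 1 1
p1 (pos 1,3,5,7,9,11,13,15): XOR of data positions = 1⊕1⊕1⊕0⊕1⊕1⊕1 = 0
p2 (pos 2,3,6,7,10,11,14,15): XOR of data positions = 1⊕0⊕1⊕1⊕1⊕1⊕1 = 0
p4 (pos 4,5,6,7,12,13,14,15): XOR of data positions = 1⊕0⊕1⊕0⊕1⊕1⊕1 = 1
p8 (pos 8,9,10,11,12,13,14,15): XOR of data positions = 0⊕1⊕1⊕0⊕1⊕1⊕1 = 1
Codeword: 001110110110111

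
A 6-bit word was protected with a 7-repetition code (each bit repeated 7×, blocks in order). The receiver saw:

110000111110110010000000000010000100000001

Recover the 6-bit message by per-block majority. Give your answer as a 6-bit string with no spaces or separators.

010000

Block 1 (1100001): 3 ones → 0
Block 2 (1111011): 6 ones → 1
Block 3 (0010000): 1 one → 0
Block 4 (0000000): 0 ones → 0
Block 5 (1000010): 2 ones → 0
Block 6 (0000001): 1 one → 0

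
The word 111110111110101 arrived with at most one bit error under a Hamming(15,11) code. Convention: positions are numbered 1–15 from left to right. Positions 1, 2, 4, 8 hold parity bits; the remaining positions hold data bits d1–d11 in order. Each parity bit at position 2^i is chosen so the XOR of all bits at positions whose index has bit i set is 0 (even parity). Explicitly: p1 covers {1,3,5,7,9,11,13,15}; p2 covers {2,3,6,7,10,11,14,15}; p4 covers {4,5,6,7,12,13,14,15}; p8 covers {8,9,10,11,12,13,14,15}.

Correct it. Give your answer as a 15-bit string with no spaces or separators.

111010111110101

s1 (pos 1,3,5,7,9,11,13,15): 1⊕1⊕1⊕1⊕1⊕1⊕1⊕1 = 0
s2 (pos 2,3,6,7,10,11,14,15): 1⊕1⊕0⊕1⊕1⊕1⊕0⊕1 = 0
s4 (pos 4,5,6,7,12,13,14,15): 1⊕1⊕0⊕1⊕0⊕1⊕0⊕1 = 1
s8 (pos 8,9,10,11,12,13,14,15): 1⊕1⊕1⊕1⊕0⊕1⊕0⊕1 = 0
Syndrome s8…s1 = 0100 → error at position 4.
Flip position 4: 111110111110101 → 111010111110101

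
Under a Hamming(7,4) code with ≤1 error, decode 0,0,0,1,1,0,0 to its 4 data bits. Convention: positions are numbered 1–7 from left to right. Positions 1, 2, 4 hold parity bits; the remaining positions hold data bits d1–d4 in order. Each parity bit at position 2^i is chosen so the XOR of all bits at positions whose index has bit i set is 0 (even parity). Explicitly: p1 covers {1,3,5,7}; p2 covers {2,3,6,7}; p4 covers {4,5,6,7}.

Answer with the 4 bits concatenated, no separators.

0100

s1 (pos 1,3,5,7): 0⊕0⊕1⊕0 = 1
s2 (pos 2,3,6,7): 0⊕0⊕0⊕0 = 0
s4 (pos 4,5,6,7): 1⊕1⊕0⊕0 = 0
Syndrome s4…s1 = 001 → error at position 1.
Flip position 1: 0001100 → 1001100
Read data bits from positions 3,5,6,7: 0100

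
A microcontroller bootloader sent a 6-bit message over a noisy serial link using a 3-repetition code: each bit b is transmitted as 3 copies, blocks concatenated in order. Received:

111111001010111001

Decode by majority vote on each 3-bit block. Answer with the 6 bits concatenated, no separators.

110010

Block 1 (111): 3 ones → 1
Block 2 (111): 3 ones → 1
Block 3 (001): 1 one → 0
Block 4 (010): 1 one → 0
Block 5 (111): 3 ones → 1
Block 6 (001): 1 one → 0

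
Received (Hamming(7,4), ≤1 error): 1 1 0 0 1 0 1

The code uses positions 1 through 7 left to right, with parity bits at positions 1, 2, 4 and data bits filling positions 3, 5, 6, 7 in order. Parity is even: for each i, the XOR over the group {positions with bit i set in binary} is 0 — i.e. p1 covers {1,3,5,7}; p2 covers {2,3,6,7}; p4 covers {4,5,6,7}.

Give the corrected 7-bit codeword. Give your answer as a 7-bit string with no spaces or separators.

s1 (pos 1,3,5,7): 1⊕0⊕1⊕1 = 1
s2 (pos 2,3,6,7): 1⊕0⊕0⊕1 = 0
s4 (pos 4,5,6,7): 0⊕1⊕0⊕1 = 0
Syndrome s4…s1 = 001 → error at position 1.
Flip position 1: 1100101 → 0100101

0100101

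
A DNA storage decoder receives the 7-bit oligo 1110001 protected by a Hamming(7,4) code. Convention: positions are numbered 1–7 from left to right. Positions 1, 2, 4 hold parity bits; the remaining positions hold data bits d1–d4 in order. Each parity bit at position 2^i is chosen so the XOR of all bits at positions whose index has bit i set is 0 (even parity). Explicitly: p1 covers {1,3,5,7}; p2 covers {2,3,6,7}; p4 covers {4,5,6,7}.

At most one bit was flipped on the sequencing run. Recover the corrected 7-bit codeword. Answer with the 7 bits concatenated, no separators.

s1 (pos 1,3,5,7): 1⊕1⊕0⊕1 = 1
s2 (pos 2,3,6,7): 1⊕1⊕0⊕1 = 1
s4 (pos 4,5,6,7): 0⊕0⊕0⊕1 = 1
Syndrome s4…s1 = 111 → error at position 7.
Flip position 7: 1110001 → 1110000

1110000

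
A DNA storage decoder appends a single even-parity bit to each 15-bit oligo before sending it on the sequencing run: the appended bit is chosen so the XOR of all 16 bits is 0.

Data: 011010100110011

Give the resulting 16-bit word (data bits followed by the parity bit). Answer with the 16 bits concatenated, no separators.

XOR of the 15 data bits: 0⊕1⊕1⊕0⊕1⊕0⊕1⊕0⊕0⊕1⊕1⊕0⊕0⊕1⊕1 = 0
Parity bit = 0 (so all 16 bits XOR to 0).

0110101001100110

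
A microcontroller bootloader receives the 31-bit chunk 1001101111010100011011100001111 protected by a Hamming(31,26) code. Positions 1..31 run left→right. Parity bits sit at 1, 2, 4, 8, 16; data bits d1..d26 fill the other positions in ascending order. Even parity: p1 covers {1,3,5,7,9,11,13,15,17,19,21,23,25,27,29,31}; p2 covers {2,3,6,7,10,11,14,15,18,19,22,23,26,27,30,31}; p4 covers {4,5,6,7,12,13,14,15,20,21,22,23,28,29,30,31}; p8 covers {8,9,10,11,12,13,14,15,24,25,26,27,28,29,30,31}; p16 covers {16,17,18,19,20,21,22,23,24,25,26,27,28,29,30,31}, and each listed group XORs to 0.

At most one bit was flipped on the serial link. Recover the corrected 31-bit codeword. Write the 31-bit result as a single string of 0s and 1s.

1001101111010100011011100011111

s1 (pos 1,3,5,7,9,11,13,15,17,19,21,23,25,27,29,31): 1⊕0⊕1⊕1⊕1⊕0⊕0⊕0⊕0⊕1⊕1⊕1⊕0⊕0⊕1⊕1 = 1
s2 (pos 2,3,6,7,10,11,14,15,18,19,22,23,26,27,30,31): 0⊕0⊕0⊕1⊕1⊕0⊕1⊕0⊕1⊕1⊕1⊕1⊕0⊕0⊕1⊕1 = 1
s4 (pos 4,5,6,7,12,13,14,15,20,21,22,23,28,29,30,31): 1⊕1⊕0⊕1⊕1⊕0⊕1⊕0⊕0⊕1⊕1⊕1⊕1⊕1⊕1⊕1 = 0
s8 (pos 8,9,10,11,12,13,14,15,24,25,26,27,28,29,30,31): 1⊕1⊕1⊕0⊕1⊕0⊕1⊕0⊕0⊕0⊕0⊕0⊕1⊕1⊕1⊕1 = 1
s16 (pos 16,17,18,19,20,21,22,23,24,25,26,27,28,29,30,31): 0⊕0⊕1⊕1⊕0⊕1⊕1⊕1⊕0⊕0⊕0⊕0⊕1⊕1⊕1⊕1 = 1
Syndrome s16…s1 = 11011 → error at position 27.
Flip position 27: 1001101111010100011011100001111 → 1001101111010100011011100011111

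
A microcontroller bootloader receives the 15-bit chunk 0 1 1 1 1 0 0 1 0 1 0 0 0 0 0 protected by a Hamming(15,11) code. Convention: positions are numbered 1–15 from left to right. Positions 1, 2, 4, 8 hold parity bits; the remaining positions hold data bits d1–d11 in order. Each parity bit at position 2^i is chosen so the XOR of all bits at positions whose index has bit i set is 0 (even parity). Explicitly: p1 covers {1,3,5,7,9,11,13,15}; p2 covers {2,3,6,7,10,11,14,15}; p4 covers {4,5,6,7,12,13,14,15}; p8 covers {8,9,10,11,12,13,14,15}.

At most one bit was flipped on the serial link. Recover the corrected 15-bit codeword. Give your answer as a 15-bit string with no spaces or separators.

001110010100000

s1 (pos 1,3,5,7,9,11,13,15): 0⊕1⊕1⊕0⊕0⊕0⊕0⊕0 = 0
s2 (pos 2,3,6,7,10,11,14,15): 1⊕1⊕0⊕0⊕1⊕0⊕0⊕0 = 1
s4 (pos 4,5,6,7,12,13,14,15): 1⊕1⊕0⊕0⊕0⊕0⊕0⊕0 = 0
s8 (pos 8,9,10,11,12,13,14,15): 1⊕0⊕1⊕0⊕0⊕0⊕0⊕0 = 0
Syndrome s8…s1 = 0010 → error at position 2.
Flip position 2: 011110010100000 → 001110010100000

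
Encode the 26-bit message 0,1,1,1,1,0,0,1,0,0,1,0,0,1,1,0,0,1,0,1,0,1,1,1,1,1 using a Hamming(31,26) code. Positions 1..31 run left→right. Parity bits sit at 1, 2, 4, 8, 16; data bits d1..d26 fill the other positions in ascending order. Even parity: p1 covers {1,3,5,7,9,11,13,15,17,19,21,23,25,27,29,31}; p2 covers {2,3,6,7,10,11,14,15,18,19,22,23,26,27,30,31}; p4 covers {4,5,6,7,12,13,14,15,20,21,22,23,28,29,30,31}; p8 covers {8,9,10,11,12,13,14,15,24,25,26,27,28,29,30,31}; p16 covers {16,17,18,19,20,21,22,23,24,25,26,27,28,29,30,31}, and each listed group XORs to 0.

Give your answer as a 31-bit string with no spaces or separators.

0001111110010011001100101011111

Place data at non-parity positions: p1 p2 0 p4 1 1 1 p8 1 0 0 1 0 0 1 p16 0 0 1 1 0 0 1 0 1 0 1 1 1 1 1
p1 (pos 1,3,5,7,9,11,13,15,17,19,21,23,25,27,29,31): XOR of data positions = 0⊕1⊕1⊕1⊕0⊕0⊕1⊕0⊕1⊕0⊕1⊕1⊕1⊕1⊕1 = 0
p2 (pos 2,3,6,7,10,11,14,15,18,19,22,23,26,27,30,31): XOR of data positions = 0⊕1⊕1⊕0⊕0⊕0⊕1⊕0⊕1⊕0⊕1⊕0⊕1⊕1⊕1 = 0
p4 (pos 4,5,6,7,12,13,14,15,20,21,22,23,28,29,30,31): XOR of data positions = 1⊕1⊕1⊕1⊕0⊕0⊕1⊕1⊕0⊕0⊕1⊕1⊕1⊕1⊕1 = 1
p8 (pos 8,9,10,11,12,13,14,15,24,25,26,27,28,29,30,31): XOR of data positions = 1⊕0⊕0⊕1⊕0⊕0⊕1⊕0⊕1⊕0⊕1⊕1⊕1⊕1⊕1 = 1
p16 (pos 16,17,18,19,20,21,22,23,24,25,26,27,28,29,30,31): XOR of data positions = 0⊕0⊕1⊕1⊕0⊕0⊕1⊕0⊕1⊕0⊕1⊕1⊕1⊕1⊕1 = 1
Codeword: 0001111110010011001100101011111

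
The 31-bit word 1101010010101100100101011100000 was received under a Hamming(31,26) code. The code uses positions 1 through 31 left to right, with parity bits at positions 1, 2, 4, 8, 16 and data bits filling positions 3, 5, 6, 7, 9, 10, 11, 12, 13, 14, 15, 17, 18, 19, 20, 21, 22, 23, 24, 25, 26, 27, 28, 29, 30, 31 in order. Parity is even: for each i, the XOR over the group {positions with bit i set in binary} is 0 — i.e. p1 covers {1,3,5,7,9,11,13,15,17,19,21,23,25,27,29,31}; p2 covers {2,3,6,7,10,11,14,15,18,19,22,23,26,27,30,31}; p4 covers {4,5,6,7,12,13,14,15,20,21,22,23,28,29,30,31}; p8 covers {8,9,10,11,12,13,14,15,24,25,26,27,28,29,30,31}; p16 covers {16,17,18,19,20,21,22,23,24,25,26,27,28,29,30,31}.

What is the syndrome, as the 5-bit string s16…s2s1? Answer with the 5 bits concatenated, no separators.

s1 (pos 1,3,5,7,9,11,13,15,17,19,21,23,25,27,29,31): 1⊕0⊕0⊕0⊕1⊕1⊕1⊕0⊕1⊕0⊕0⊕0⊕1⊕0⊕0⊕0 = 0
s2 (pos 2,3,6,7,10,11,14,15,18,19,22,23,26,27,30,31): 1⊕0⊕1⊕0⊕0⊕1⊕1⊕0⊕0⊕0⊕1⊕0⊕1⊕0⊕0⊕0 = 0
s4 (pos 4,5,6,7,12,13,14,15,20,21,22,23,28,29,30,31): 1⊕0⊕1⊕0⊕0⊕1⊕1⊕0⊕1⊕0⊕1⊕0⊕0⊕0⊕0⊕0 = 0
s8 (pos 8,9,10,11,12,13,14,15,24,25,26,27,28,29,30,31): 0⊕1⊕0⊕1⊕0⊕1⊕1⊕0⊕1⊕1⊕1⊕0⊕0⊕0⊕0⊕0 = 1
s16 (pos 16,17,18,19,20,21,22,23,24,25,26,27,28,29,30,31): 0⊕1⊕0⊕0⊕1⊕0⊕1⊕0⊕1⊕1⊕1⊕0⊕0⊕0⊕0⊕0 = 0
Syndrome s16…s1 = 01000 → error at position 8.

01000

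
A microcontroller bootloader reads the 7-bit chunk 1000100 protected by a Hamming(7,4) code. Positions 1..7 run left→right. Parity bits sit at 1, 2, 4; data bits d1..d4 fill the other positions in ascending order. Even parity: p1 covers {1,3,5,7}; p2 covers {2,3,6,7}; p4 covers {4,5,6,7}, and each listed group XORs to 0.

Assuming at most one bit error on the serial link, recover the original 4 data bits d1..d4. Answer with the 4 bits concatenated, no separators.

0100

s1 (pos 1,3,5,7): 1⊕0⊕1⊕0 = 0
s2 (pos 2,3,6,7): 0⊕0⊕0⊕0 = 0
s4 (pos 4,5,6,7): 0⊕1⊕0⊕0 = 1
Syndrome s4…s1 = 100 → error at position 4.
Flip position 4: 1000100 → 1001100
Read data bits from positions 3,5,6,7: 0100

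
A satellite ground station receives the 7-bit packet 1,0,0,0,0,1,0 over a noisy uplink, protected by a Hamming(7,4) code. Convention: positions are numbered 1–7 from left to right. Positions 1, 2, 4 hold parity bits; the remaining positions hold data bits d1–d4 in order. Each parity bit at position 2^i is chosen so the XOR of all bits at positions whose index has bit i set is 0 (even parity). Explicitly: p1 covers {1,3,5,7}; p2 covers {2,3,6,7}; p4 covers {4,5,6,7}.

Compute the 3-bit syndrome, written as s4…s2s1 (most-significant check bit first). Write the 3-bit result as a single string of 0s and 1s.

111

s1 (pos 1,3,5,7): 1⊕0⊕0⊕0 = 1
s2 (pos 2,3,6,7): 0⊕0⊕1⊕0 = 1
s4 (pos 4,5,6,7): 0⊕0⊕1⊕0 = 1
Syndrome s4…s1 = 111 → error at position 7.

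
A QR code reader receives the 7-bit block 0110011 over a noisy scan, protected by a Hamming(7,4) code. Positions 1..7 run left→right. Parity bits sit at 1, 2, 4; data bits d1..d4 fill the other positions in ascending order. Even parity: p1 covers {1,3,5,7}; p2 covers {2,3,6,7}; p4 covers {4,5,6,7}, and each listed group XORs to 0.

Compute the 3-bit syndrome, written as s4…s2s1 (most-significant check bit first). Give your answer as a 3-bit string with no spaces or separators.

000

s1 (pos 1,3,5,7): 0⊕1⊕0⊕1 = 0
s2 (pos 2,3,6,7): 1⊕1⊕1⊕1 = 0
s4 (pos 4,5,6,7): 0⊕0⊕1⊕1 = 0
Syndrome s4…s1 = 000 → no error.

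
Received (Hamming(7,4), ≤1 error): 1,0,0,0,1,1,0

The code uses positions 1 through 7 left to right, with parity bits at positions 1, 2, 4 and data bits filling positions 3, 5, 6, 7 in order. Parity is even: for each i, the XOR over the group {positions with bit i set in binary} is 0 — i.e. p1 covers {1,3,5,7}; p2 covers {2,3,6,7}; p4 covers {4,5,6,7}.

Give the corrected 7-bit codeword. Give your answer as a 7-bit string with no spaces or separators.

s1 (pos 1,3,5,7): 1⊕0⊕1⊕0 = 0
s2 (pos 2,3,6,7): 0⊕0⊕1⊕0 = 1
s4 (pos 4,5,6,7): 0⊕1⊕1⊕0 = 0
Syndrome s4…s1 = 010 → error at position 2.
Flip position 2: 1000110 → 1100110

1100110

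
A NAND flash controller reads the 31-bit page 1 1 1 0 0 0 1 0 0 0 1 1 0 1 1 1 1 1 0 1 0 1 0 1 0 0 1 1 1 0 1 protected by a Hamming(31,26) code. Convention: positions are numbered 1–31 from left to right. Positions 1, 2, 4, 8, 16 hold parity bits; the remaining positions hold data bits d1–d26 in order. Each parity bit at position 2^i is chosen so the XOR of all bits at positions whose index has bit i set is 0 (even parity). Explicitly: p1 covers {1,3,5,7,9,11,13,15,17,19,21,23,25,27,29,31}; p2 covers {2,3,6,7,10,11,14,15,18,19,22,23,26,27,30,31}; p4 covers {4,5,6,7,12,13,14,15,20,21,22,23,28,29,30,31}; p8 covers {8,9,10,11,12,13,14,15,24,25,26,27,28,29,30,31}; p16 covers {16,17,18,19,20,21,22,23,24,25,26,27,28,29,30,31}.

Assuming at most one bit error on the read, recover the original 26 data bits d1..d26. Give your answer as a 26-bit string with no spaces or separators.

10010011111110101010011101

s1 (pos 1,3,5,7,9,11,13,15,17,19,21,23,25,27,29,31): 1⊕1⊕0⊕1⊕0⊕1⊕0⊕1⊕1⊕0⊕0⊕0⊕0⊕1⊕1⊕1 = 1
s2 (pos 2,3,6,7,10,11,14,15,18,19,22,23,26,27,30,31): 1⊕1⊕0⊕1⊕0⊕1⊕1⊕1⊕1⊕0⊕1⊕0⊕0⊕1⊕0⊕1 = 0
s4 (pos 4,5,6,7,12,13,14,15,20,21,22,23,28,29,30,31): 0⊕0⊕0⊕1⊕1⊕0⊕1⊕1⊕1⊕0⊕1⊕0⊕1⊕1⊕0⊕1 = 1
s8 (pos 8,9,10,11,12,13,14,15,24,25,26,27,28,29,30,31): 0⊕0⊕0⊕1⊕1⊕0⊕1⊕1⊕1⊕0⊕0⊕1⊕1⊕1⊕0⊕1 = 1
s16 (pos 16,17,18,19,20,21,22,23,24,25,26,27,28,29,30,31): 1⊕1⊕1⊕0⊕1⊕0⊕1⊕0⊕1⊕0⊕0⊕1⊕1⊕1⊕0⊕1 = 0
Syndrome s16…s1 = 01101 → error at position 13.
Flip position 13: 1110001000110111110101010011101 → 1110001000111111110101010011101
Read data bits from positions 3,5,6,7,9,10,11,12,13,14,15,17,18,19,20,21,22,23,24,25,26,27,28,29,30,31: 10010011111110101010011101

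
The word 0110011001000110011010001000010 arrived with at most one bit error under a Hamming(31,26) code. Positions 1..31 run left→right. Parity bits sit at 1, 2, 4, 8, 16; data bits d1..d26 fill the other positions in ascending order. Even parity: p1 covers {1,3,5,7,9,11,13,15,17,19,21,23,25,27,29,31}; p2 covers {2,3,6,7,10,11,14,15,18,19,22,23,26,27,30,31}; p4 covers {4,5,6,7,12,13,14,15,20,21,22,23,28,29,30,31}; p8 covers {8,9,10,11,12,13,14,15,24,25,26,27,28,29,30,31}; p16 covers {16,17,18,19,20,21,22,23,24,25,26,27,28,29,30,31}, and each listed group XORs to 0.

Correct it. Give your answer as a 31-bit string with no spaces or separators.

s1 (pos 1,3,5,7,9,11,13,15,17,19,21,23,25,27,29,31): 0⊕1⊕0⊕1⊕0⊕0⊕0⊕1⊕0⊕1⊕1⊕0⊕1⊕0⊕0⊕0 = 0
s2 (pos 2,3,6,7,10,11,14,15,18,19,22,23,26,27,30,31): 1⊕1⊕1⊕1⊕1⊕0⊕1⊕1⊕1⊕1⊕0⊕0⊕0⊕0⊕1⊕0 = 0
s4 (pos 4,5,6,7,12,13,14,15,20,21,22,23,28,29,30,31): 0⊕0⊕1⊕1⊕0⊕0⊕1⊕1⊕0⊕1⊕0⊕0⊕0⊕0⊕1⊕0 = 0
s8 (pos 8,9,10,11,12,13,14,15,24,25,26,27,28,29,30,31): 0⊕0⊕1⊕0⊕0⊕0⊕1⊕1⊕0⊕1⊕0⊕0⊕0⊕0⊕1⊕0 = 1
s16 (pos 16,17,18,19,20,21,22,23,24,25,26,27,28,29,30,31): 0⊕0⊕1⊕1⊕0⊕1⊕0⊕0⊕0⊕1⊕0⊕0⊕0⊕0⊕1⊕0 = 1
Syndrome s16…s1 = 11000 → error at position 24.
Flip position 24: 0110011001000110011010001000010 → 0110011001000110011010011000010

0110011001000110011010011000010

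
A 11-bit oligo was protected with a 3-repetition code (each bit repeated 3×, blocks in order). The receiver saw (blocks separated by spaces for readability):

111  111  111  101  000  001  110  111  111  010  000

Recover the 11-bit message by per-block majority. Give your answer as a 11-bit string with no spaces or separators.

Block 1 (111): 3 ones → 1
Block 2 (111): 3 ones → 1
Block 3 (111): 3 ones → 1
Block 4 (101): 2 ones → 1
Block 5 (000): 0 ones → 0
Block 6 (001): 1 one → 0
Block 7 (110): 2 ones → 1
Block 8 (111): 3 ones → 1
Block 9 (111): 3 ones → 1
Block 10 (010): 1 one → 0
Block 11 (000): 0 ones → 0

11110011100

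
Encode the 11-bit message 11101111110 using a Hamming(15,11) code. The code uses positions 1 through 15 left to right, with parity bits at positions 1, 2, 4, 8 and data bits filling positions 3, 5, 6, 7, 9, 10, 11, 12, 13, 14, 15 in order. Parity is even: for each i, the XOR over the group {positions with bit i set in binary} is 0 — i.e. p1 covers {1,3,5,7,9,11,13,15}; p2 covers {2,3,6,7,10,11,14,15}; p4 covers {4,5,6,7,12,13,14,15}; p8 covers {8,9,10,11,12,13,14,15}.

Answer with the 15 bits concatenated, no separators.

111111001111110

Place data at non-parity positions: p1 p2 1 p4 1 1 0 p8 1 1 1 1 1 1 0
p1 (pos 1,3,5,7,9,11,13,15): XOR of data positions = 1⊕1⊕0⊕1⊕1⊕1⊕0 = 1
p2 (pos 2,3,6,7,10,11,14,15): XOR of data positions = 1⊕1⊕0⊕1⊕1⊕1⊕0 = 1
p4 (pos 4,5,6,7,12,13,14,15): XOR of data positions = 1⊕1⊕0⊕1⊕1⊕1⊕0 = 1
p8 (pos 8,9,10,11,12,13,14,15): XOR of data positions = 1⊕1⊕1⊕1⊕1⊕1⊕0 = 0
Codeword: 111111001111110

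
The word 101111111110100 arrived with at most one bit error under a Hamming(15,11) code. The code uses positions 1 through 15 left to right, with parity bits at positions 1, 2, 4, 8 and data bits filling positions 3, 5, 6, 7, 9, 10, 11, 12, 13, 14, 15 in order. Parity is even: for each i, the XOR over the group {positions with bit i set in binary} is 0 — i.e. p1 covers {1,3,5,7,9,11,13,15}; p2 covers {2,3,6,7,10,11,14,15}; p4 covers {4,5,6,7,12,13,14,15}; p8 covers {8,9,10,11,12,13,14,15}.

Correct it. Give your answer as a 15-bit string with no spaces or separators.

s1 (pos 1,3,5,7,9,11,13,15): 1⊕1⊕1⊕1⊕1⊕1⊕1⊕0 = 1
s2 (pos 2,3,6,7,10,11,14,15): 0⊕1⊕1⊕1⊕1⊕1⊕0⊕0 = 1
s4 (pos 4,5,6,7,12,13,14,15): 1⊕1⊕1⊕1⊕0⊕1⊕0⊕0 = 1
s8 (pos 8,9,10,11,12,13,14,15): 1⊕1⊕1⊕1⊕0⊕1⊕0⊕0 = 1
Syndrome s8…s1 = 1111 → error at position 15.
Flip position 15: 101111111110100 → 101111111110101

101111111110101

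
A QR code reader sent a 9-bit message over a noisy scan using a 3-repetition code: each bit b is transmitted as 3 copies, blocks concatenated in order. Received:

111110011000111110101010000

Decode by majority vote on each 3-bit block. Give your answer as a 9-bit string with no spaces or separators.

Block 1 (111): 3 ones → 1
Block 2 (110): 2 ones → 1
Block 3 (011): 2 ones → 1
Block 4 (000): 0 ones → 0
Block 5 (111): 3 ones → 1
Block 6 (110): 2 ones → 1
Block 7 (101): 2 ones → 1
Block 8 (010): 1 one → 0
Block 9 (000): 0 ones → 0

111011100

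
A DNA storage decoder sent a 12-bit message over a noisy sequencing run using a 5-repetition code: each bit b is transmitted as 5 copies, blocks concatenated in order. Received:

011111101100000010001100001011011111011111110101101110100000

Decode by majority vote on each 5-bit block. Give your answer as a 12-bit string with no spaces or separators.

Block 1 (01111): 4 ones → 1
Block 2 (11011): 4 ones → 1
Block 3 (00000): 0 ones → 0
Block 4 (01000): 1 one → 0
Block 5 (11000): 2 ones → 0
Block 6 (01011): 3 ones → 1
Block 7 (01111): 4 ones → 1
Block 8 (10111): 4 ones → 1
Block 9 (11110): 4 ones → 1
Block 10 (10110): 3 ones → 1
Block 11 (11101): 4 ones → 1
Block 12 (00000): 0 ones → 0

110001111110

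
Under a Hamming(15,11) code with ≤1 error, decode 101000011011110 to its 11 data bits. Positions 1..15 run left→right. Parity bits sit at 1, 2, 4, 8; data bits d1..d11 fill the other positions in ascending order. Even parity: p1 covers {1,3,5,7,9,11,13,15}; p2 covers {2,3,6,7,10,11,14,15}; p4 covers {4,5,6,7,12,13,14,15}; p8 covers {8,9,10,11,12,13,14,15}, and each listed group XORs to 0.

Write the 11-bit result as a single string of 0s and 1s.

10011011110

s1 (pos 1,3,5,7,9,11,13,15): 1⊕1⊕0⊕0⊕1⊕1⊕1⊕0 = 1
s2 (pos 2,3,6,7,10,11,14,15): 0⊕1⊕0⊕0⊕0⊕1⊕1⊕0 = 1
s4 (pos 4,5,6,7,12,13,14,15): 0⊕0⊕0⊕0⊕1⊕1⊕1⊕0 = 1
s8 (pos 8,9,10,11,12,13,14,15): 1⊕1⊕0⊕1⊕1⊕1⊕1⊕0 = 0
Syndrome s8…s1 = 0111 → error at position 7.
Flip position 7: 101000011011110 → 101000111011110
Read data bits from positions 3,5,6,7,9,10,11,12,13,14,15: 10011011110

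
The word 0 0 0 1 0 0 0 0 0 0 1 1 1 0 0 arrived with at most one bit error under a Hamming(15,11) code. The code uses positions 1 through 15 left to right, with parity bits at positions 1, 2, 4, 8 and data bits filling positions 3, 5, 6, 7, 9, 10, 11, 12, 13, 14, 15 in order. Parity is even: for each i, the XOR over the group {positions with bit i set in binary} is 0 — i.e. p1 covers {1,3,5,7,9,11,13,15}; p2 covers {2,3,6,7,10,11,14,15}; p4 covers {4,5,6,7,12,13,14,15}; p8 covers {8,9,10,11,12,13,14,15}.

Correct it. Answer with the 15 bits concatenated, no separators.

000100000011110

s1 (pos 1,3,5,7,9,11,13,15): 0⊕0⊕0⊕0⊕0⊕1⊕1⊕0 = 0
s2 (pos 2,3,6,7,10,11,14,15): 0⊕0⊕0⊕0⊕0⊕1⊕0⊕0 = 1
s4 (pos 4,5,6,7,12,13,14,15): 1⊕0⊕0⊕0⊕1⊕1⊕0⊕0 = 1
s8 (pos 8,9,10,11,12,13,14,15): 0⊕0⊕0⊕1⊕1⊕1⊕0⊕0 = 1
Syndrome s8…s1 = 1110 → error at position 14.
Flip position 14: 000100000011100 → 000100000011110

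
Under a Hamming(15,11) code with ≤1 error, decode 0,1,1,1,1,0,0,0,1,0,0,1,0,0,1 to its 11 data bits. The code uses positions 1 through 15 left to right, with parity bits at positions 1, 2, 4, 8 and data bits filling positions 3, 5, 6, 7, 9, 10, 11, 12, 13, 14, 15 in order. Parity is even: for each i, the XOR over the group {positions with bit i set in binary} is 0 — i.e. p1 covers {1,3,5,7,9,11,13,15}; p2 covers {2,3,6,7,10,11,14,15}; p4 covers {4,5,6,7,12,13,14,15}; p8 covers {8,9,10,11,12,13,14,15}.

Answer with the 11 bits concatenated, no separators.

s1 (pos 1,3,5,7,9,11,13,15): 0⊕1⊕1⊕0⊕1⊕0⊕0⊕1 = 0
s2 (pos 2,3,6,7,10,11,14,15): 1⊕1⊕0⊕0⊕0⊕0⊕0⊕1 = 1
s4 (pos 4,5,6,7,12,13,14,15): 1⊕1⊕0⊕0⊕1⊕0⊕0⊕1 = 0
s8 (pos 8,9,10,11,12,13,14,15): 0⊕1⊕0⊕0⊕1⊕0⊕0⊕1 = 1
Syndrome s8…s1 = 1010 → error at position 10.
Flip position 10: 011110001001001 → 011110001101001
Read data bits from positions 3,5,6,7,9,10,11,12,13,14,15: 11001101001

11001101001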